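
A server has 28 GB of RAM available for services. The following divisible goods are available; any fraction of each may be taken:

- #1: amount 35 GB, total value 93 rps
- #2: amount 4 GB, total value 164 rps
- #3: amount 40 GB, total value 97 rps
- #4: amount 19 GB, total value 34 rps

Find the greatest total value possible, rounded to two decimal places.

227.77

Take in order of value per unit:
- #2 (164/4 per unit): all 4 → value 164, running total 164.00
- #1 (93/35 per unit): 24 of 35 → value 24×93/35 = 63.7714, running total 227.77
Total 227.77.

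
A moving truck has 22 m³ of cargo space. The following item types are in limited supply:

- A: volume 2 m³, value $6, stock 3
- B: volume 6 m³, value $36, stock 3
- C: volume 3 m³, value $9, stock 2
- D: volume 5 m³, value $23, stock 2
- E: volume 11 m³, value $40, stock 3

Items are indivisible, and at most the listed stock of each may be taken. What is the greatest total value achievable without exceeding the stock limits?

Best selections within volume 22 and stock limits:
- 2×A + 3×B: volume 22, value 120
- 2×B + 2×D: volume 22, value 118
- 3×B + 1×C: volume 21, value 117
- 1×A + 3×B: volume 20, value 114
Best: $120.

$120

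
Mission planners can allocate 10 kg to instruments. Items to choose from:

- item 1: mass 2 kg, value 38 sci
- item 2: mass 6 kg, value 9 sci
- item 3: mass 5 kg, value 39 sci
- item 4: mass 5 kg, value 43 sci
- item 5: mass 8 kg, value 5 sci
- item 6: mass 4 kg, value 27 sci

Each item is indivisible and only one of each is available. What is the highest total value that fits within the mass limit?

82 sci

Check high-value combinations within 10 kg:
- item 3+item 4: mass 5+5=10, value 39+43=82
- item 1+item 4: mass 2+5=7, value 38+43=81
- item 1+item 3: mass 2+5=7, value 38+39=77
Best: 82 sci.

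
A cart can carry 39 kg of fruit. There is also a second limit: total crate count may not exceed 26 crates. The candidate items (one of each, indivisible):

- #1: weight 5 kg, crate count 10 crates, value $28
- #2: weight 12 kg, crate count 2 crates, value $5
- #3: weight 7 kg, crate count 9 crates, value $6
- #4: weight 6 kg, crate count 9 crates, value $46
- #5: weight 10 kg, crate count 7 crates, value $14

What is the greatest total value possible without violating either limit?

Feasible sets respecting both limits:
- #1+#4+#5: weight 21, crate count 26, value 88
- #1+#2+#4: weight 23, crate count 21, value 79
- #1+#4: weight 11, crate count 19, value 74
Best: $88.

$88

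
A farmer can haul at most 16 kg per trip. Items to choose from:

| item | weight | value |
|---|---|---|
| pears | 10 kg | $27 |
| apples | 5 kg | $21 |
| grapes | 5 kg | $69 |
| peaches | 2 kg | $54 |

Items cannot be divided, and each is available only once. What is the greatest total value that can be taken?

This is a 0/1 knapsack; check combinations near the capacity.
- apples+grapes+peaches: weight 5+5+2=12, value 21+69+54=144
- grapes+peaches: weight 5+2=7, value 69+54=123
- pears+grapes: weight 10+5=15, value 27+69=96
- apples+grapes: weight 5+5=10, value 21+69=90
Best: $144.

$144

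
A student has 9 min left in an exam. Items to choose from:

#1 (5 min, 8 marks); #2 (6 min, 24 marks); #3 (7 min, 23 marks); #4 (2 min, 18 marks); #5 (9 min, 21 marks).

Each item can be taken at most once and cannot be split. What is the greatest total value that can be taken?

This is a 0/1 knapsack; check combinations near the capacity.
- #2+#4: time 6+2=8, value 24+18=42
- #3+#4: time 7+2=9, value 23+18=41
- #1+#4: time 5+2=7, value 8+18=26
Best: 42 marks.

42 marks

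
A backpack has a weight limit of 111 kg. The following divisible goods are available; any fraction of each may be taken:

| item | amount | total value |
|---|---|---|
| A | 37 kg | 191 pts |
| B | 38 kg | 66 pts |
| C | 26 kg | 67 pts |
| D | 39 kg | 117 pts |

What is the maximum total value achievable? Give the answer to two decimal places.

Take in order of value per unit:
- A (191/37 per unit): all 37 → value 191, running total 191.00
- D (117/39 per unit): all 39 → value 117, running total 308.00
- C (67/26 per unit): all 26 → value 67, running total 375.00
- B (66/38 per unit): 9 of 38 → value 9×66/38 = 15.6316, running total 390.63
Total 390.63.

390.63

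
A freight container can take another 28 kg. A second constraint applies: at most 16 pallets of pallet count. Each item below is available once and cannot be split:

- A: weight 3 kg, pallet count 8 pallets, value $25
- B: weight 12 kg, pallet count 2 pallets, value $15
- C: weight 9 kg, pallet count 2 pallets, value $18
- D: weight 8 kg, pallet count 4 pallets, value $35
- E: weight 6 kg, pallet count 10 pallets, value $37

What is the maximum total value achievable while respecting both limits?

Feasible sets respecting both limits:
- C+D+E: weight 23, pallet count 16, value 90
- B+D+E: weight 26, pallet count 16, value 87
- A+C+D: weight 20, pallet count 14, value 78
Best: $90.

$90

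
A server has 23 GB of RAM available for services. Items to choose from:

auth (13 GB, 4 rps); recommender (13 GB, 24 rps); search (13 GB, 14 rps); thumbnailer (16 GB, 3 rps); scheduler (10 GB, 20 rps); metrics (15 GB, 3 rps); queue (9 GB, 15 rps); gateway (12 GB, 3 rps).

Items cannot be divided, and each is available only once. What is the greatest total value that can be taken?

This is a 0/1 knapsack; check combinations near the capacity.
- recommender+scheduler: memory 13+10=23, value 24+20=44
- recommender+queue: memory 13+9=22, value 24+15=39
- scheduler+queue: memory 10+9=19, value 20+15=35
- search+scheduler: memory 13+10=23, value 14+20=34
Best: 44 rps.

44 rps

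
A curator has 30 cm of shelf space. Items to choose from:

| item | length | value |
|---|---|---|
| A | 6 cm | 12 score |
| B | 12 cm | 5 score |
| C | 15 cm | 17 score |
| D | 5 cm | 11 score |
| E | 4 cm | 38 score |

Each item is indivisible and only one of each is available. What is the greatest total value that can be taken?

This is a 0/1 knapsack; check combinations near the capacity.
- A+C+D+E: length 6+15+5+4=30, value 12+17+11+38=78
- A+C+E: length 6+15+4=25, value 12+17+38=67
- C+D+E: length 15+5+4=24, value 17+11+38=66
- A+B+D+E: length 6+12+5+4=27, value 12+5+11+38=66
- A+D+E: length 6+5+4=15, value 12+11+38=61
Best: 78 score.

78 score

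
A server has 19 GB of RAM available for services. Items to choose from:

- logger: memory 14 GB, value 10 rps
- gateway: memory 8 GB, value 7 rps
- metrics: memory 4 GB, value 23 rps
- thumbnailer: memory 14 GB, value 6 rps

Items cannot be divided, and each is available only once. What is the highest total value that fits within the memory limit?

Check high-value combinations within 19 GB:
- logger+metrics: memory 14+4=18, value 10+23=33
- gateway+metrics: memory 8+4=12, value 7+23=30
- metrics+thumbnailer: memory 4+14=18, value 23+6=29
Best: 33 rps.

33 rps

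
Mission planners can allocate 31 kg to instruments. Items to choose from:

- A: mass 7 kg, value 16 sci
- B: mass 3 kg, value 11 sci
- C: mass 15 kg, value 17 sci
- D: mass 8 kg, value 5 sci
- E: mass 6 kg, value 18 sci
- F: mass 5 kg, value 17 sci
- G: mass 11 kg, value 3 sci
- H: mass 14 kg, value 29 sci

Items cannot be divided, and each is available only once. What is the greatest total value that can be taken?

75 sci

This is a 0/1 knapsack; check combinations near the capacity.
- B+E+F+H: mass 3+6+5+14=28, value 11+18+17+29=75
- A+B+E+H: mass 7+3+6+14=30, value 16+11+18+29=74
- A+B+F+H: mass 7+3+5+14=29, value 16+11+17+29=73
Best: 75 sci.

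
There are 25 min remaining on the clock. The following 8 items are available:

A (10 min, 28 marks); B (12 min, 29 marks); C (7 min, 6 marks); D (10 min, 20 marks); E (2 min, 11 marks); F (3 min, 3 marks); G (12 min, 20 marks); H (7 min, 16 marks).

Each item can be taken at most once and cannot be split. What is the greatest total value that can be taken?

68 marks

Check high-value combinations within 25 min:
- A+B+E: time 10+12+2=24, value 28+29+11=68
- A+D+E+F: time 10+10+2+3=25, value 28+20+11+3=62
- B+D+E: time 12+10+2=24, value 29+20+11=60
Best: 68 marks.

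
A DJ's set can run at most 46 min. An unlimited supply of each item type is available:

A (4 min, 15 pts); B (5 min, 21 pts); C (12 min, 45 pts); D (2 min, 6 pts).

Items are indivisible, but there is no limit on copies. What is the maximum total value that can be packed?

Best value-per-unit is B at 21/5; filling with it alone gives 9×21 = 189.
Optimal mix: 1×A + 8×B + 1×D → duration 46, value 189.

189 pts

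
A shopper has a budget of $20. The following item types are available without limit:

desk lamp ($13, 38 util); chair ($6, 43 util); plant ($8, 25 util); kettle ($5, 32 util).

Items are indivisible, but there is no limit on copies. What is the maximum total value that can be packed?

129 util

Best value-per-unit is chair at 43/6, and filling with it alone uses cost 3×6=18. No mix of the others beats 3×43 = 129.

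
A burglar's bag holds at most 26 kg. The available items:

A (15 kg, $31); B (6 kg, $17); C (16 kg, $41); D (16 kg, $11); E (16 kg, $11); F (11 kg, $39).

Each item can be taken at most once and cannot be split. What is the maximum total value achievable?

$70

This is a 0/1 knapsack; check combinations near the capacity.
- A+F: weight 15+11=26, value 31+39=70
- B+C: weight 6+16=22, value 17+41=58
- B+F: weight 6+11=17, value 17+39=56
- A+B: weight 15+6=21, value 31+17=48
- C: weight 16, value 41
Best: $70.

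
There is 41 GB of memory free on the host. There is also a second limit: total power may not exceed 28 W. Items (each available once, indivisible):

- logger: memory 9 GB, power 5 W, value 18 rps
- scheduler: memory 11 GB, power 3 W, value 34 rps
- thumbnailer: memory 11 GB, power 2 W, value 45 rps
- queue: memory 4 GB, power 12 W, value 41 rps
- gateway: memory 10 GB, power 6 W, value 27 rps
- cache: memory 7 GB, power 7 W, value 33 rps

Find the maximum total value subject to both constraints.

153 rps

Feasible sets respecting both limits:
- scheduler+thumbnailer+queue+cache: memory 33, power 24, value 153
- scheduler+thumbnailer+queue+gateway: memory 36, power 23, value 147
- thumbnailer+queue+gateway+cache: memory 32, power 27, value 146
- scheduler+thumbnailer+gateway+cache: memory 39, power 18, value 139
Best: 153 rps.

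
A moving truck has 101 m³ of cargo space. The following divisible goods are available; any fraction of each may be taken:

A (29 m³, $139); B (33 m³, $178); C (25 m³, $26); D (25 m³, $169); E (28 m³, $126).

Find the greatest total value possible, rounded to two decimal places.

549.00

Take in order of value per unit:
- D (169/25 per unit): all 25 → value 169, running total 169.00
- B (178/33 per unit): all 33 → value 178, running total 347.00
- A (139/29 per unit): all 29 → value 139, running total 486.00
- E (126/28 per unit): 14 of 28 → value 14×126/28 = 63.0000, running total 549.00
Total 549.00.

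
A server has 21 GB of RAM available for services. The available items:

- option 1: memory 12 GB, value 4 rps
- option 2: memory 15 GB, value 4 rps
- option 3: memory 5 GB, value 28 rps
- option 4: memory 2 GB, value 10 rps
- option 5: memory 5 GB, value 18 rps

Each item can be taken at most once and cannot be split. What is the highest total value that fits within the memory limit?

56 rps

This is a 0/1 knapsack; check combinations near the capacity.
- option 3+option 4+option 5: memory 5+2+5=12, value 28+10+18=56
- option 3+option 5: memory 5+5=10, value 28+18=46
- option 1+option 3+option 4: memory 12+5+2=19, value 4+28+10=42
Best: 56 rps.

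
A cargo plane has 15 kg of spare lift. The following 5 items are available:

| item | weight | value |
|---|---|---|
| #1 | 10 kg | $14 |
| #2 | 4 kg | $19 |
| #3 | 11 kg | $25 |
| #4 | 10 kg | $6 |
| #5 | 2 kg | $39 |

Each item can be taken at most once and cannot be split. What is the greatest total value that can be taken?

$64

Check high-value combinations within 15 kg:
- #3+#5: weight 11+2=13, value 25+39=64
- #2+#5: weight 4+2=6, value 19+39=58
- #1+#5: weight 10+2=12, value 14+39=53
- #4+#5: weight 10+2=12, value 6+39=45
Best: $64.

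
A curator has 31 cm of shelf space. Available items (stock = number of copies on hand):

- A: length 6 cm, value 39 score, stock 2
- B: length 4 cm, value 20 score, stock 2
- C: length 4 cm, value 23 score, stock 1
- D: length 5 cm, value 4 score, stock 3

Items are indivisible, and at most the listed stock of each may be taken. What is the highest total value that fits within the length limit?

Best selections within length 31 and stock limits:
- 2×A + 2×B + 1×C + 1×D: length 29, value 145
- 2×A + 2×B + 1×C: length 24, value 141
- 2×A + 1×B + 1×C + 2×D: length 30, value 129
- 2×A + 2×B + 2×D: length 30, value 126
Best: 145 score.

145 score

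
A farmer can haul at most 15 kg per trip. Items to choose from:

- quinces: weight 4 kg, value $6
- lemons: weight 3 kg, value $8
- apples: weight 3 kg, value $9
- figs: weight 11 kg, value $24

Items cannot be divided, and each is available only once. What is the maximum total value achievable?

$33

This is a 0/1 knapsack; check combinations near the capacity.
- apples+figs: weight 3+11=14, value 9+24=33
- lemons+figs: weight 3+11=14, value 8+24=32
- quinces+figs: weight 4+11=15, value 6+24=30
- figs: weight 11, value 24
- quinces+lemons+apples: weight 4+3+3=10, value 6+8+9=23
Best: $33.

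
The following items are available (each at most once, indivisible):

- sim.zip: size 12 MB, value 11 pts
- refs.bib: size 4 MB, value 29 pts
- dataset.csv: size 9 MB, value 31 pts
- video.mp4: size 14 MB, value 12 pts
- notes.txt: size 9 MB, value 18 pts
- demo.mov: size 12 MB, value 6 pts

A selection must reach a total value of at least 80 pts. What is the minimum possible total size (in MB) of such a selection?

Subsets with value ≥ 80, sorted by total size:
- sim.zip+refs.bib+dataset.csv+notes.txt: size 34, value 89
- refs.bib+dataset.csv+notes.txt+demo.mov: size 34, value 84
- refs.bib+dataset.csv+video.mp4+notes.txt: size 36, value 90
Minimum size: 34 MB.

34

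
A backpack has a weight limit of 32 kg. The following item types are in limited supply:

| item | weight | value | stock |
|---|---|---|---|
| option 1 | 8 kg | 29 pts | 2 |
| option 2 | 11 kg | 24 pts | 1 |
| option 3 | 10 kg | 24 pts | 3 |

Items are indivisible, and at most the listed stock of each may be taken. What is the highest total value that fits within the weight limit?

82 pts

Best selections within weight 32 and stock limits:
- 2×option 1 + 1×option 3: weight 26, value 82
- 2×option 1 + 1×option 2: weight 27, value 82
- 1×option 1 + 2×option 3: weight 28, value 77
- 1×option 1 + 1×option 2 + 1×option 3: weight 29, value 77
Best: 82 pts.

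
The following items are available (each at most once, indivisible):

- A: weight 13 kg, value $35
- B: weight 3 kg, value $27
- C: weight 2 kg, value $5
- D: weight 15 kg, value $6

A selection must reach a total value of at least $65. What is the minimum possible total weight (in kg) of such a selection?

18

Subsets with value ≥ 65, sorted by total weight:
- A+B+C: weight 18, value 67
- A+B+D: weight 31, value 68
- A+B+C+D: weight 33, value 73
Minimum weight: 18 kg.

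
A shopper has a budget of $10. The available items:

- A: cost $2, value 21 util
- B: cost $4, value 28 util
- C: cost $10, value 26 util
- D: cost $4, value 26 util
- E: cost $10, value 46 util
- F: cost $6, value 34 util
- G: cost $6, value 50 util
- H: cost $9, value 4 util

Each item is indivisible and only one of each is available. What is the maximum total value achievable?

Check high-value combinations within $10:
- B+G: cost 4+6=10, value 28+50=78
- D+G: cost 4+6=10, value 26+50=76
- A+B+D: cost 2+4+4=10, value 21+28+26=75
Best: 78 util.

78 util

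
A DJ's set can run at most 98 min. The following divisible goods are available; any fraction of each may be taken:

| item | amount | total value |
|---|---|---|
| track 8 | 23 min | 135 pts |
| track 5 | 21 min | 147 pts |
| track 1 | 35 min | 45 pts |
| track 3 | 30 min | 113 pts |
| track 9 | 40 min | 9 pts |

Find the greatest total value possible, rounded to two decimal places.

425.86

Take in order of value per unit:
- track 5 (147/21 per unit): all 21 → value 147, running total 147.00
- track 8 (135/23 per unit): all 23 → value 135, running total 282.00
- track 3 (113/30 per unit): all 30 → value 113, running total 395.00
- track 1 (45/35 per unit): 24 of 35 → value 24×45/35 = 30.8571, running total 425.86
Total 425.86.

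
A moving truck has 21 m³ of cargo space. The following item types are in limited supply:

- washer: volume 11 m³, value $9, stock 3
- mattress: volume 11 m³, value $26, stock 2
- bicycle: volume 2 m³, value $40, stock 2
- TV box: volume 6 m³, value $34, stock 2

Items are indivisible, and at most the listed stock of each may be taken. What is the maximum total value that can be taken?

Best selections within volume 21 and stock limits:
- 2×bicycle + 2×TV box: volume 16, value 148
- 1×mattress + 2×bicycle + 1×TV box: volume 21, value 140
- 1×washer + 2×bicycle + 1×TV box: volume 21, value 123
- 2×bicycle + 1×TV box: volume 10, value 114
Best: $148.

$148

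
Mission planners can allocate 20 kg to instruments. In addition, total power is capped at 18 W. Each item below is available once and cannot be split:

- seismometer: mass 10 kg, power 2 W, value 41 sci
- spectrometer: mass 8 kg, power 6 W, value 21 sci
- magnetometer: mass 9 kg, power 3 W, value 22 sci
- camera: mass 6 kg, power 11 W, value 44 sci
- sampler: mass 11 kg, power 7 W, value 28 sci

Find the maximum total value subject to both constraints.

Feasible sets respecting both limits:
- seismometer+camera: mass 16, power 13, value 85
- camera+sampler: mass 17, power 18, value 72
- magnetometer+camera: mass 15, power 14, value 66
Best: 85 sci.

85 sci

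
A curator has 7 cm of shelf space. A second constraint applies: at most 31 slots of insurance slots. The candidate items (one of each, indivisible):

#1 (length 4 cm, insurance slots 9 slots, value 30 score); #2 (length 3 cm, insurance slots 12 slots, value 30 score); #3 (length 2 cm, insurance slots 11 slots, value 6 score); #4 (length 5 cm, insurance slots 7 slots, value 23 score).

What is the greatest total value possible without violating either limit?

Feasible sets respecting both limits:
- #1+#2: length 7, insurance slots 21, value 60
- #1+#3: length 6, insurance slots 20, value 36
- #2+#3: length 5, insurance slots 23, value 36
- #1: length 4, insurance slots 9, value 30
Best: 60 score.

60 score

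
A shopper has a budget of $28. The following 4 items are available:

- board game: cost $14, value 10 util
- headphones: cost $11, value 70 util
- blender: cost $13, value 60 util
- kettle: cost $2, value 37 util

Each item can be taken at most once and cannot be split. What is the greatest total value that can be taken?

167 util

Check high-value combinations within $28:
- headphones+blender+kettle: cost 11+13+2=26, value 70+60+37=167
- headphones+blender: cost 11+13=24, value 70+60=130
- board game+headphones+kettle: cost 14+11+2=27, value 10+70+37=117
- headphones+kettle: cost 11+2=13, value 70+37=107
- blender+kettle: cost 13+2=15, value 60+37=97
Best: 167 util.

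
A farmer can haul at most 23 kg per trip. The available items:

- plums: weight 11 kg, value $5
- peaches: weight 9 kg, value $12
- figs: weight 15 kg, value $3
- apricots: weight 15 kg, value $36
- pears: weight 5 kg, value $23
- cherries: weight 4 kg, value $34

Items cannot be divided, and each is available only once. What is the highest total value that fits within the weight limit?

This is a 0/1 knapsack; check combinations near the capacity.
- apricots+cherries: weight 15+4=19, value 36+34=70
- peaches+pears+cherries: weight 9+5+4=18, value 12+23+34=69
- plums+pears+cherries: weight 11+5+4=20, value 5+23+34=62
Best: $70.

$70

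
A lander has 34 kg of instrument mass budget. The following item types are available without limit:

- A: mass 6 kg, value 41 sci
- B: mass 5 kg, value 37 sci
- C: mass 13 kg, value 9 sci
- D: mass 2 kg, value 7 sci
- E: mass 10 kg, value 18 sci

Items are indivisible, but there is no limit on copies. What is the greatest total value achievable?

Best value-per-unit is B at 37/5; filling with it alone gives 6×37 = 222.
Optimal mix: 4×A + 2×B → mass 34, value 238.

238 sci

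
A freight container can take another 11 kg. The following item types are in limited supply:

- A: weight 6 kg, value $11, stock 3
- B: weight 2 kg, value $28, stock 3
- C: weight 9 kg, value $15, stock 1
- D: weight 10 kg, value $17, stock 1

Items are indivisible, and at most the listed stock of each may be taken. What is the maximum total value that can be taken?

$84

Best selections within weight 11 and stock limits:
- 3×B: weight 6, value 84
- 1×A + 2×B: weight 10, value 67
Best: $84.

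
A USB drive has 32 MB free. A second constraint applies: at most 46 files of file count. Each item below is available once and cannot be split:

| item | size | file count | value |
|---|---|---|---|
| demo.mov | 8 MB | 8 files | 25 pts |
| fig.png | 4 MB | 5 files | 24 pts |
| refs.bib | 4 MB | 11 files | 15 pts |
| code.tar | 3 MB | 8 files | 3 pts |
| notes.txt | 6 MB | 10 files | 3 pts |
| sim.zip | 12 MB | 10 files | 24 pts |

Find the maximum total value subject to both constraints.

91 pts

Feasible sets respecting both limits:
- demo.mov+fig.png+refs.bib+code.tar+sim.zip: size 31, file count 42, value 91
- demo.mov+fig.png+refs.bib+sim.zip: size 28, file count 34, value 88
- demo.mov+fig.png+code.tar+sim.zip: size 27, file count 31, value 76
Best: 91 pts.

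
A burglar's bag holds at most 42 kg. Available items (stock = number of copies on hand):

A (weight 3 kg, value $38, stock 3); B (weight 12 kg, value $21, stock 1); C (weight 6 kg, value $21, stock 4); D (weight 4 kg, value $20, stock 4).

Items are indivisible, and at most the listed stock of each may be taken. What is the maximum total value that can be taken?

$238

Top feasible selections:
- 3×A + 4×C + 2×D: weight 41, value 238
- 3×A + 3×C + 3×D: weight 39, value 237
- 3×A + 2×C + 4×D: weight 37, value 236
Best: $238.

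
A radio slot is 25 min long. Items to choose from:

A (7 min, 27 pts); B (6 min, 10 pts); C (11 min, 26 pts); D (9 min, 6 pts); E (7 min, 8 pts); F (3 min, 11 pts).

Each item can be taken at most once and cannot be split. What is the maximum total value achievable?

64 pts

Check high-value combinations within 25 min:
- A+C+F: duration 7+11+3=21, value 27+26+11=64
- A+B+C: duration 7+6+11=24, value 27+10+26=63
- A+C+E: duration 7+11+7=25, value 27+26+8=61
Best: 64 pts.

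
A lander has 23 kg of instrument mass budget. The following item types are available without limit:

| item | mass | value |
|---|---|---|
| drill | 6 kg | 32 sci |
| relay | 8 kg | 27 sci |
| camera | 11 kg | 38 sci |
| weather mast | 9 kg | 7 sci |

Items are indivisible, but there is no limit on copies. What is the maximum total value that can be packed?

Best value-per-unit is drill at 32/6; filling with it alone gives 3×32 = 96.
Optimal mix: 2×drill + 1×camera → mass 23, value 102.

102 sci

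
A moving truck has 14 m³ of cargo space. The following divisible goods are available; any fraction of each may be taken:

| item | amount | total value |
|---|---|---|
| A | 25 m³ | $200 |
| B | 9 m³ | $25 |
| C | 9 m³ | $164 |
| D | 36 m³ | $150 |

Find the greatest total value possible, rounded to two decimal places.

204.00

Take in order of value per unit:
- C (164/9 per unit): all 9 → value 164, running total 164.00
- A (200/25 per unit): 5 of 25 → value 5×200/25 = 40.0000, running total 204.00
Total 204.00.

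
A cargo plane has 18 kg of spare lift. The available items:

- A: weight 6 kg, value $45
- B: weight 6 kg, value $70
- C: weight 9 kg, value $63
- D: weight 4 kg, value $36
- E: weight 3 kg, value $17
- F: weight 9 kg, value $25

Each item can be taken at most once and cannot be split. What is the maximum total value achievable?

Check high-value combinations within 18 kg:
- A+B+D: weight 6+6+4=16, value 45+70+36=151
- B+C+E: weight 6+9+3=18, value 70+63+17=150
- B+C: weight 6+9=15, value 70+63=133
- A+B+E: weight 6+6+3=15, value 45+70+17=132
- A+C+E: weight 6+9+3=18, value 45+63+17=125
Best: $151.

$151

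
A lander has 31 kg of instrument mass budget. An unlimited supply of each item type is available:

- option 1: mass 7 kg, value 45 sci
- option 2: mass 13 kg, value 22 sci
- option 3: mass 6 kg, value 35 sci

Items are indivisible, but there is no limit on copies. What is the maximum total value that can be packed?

Best value-per-unit is option 1 at 45/7; filling with it alone gives 4×45 = 180.
Optimal mix: 1×option 1 + 4×option 3 → mass 31, value 185.

185 sci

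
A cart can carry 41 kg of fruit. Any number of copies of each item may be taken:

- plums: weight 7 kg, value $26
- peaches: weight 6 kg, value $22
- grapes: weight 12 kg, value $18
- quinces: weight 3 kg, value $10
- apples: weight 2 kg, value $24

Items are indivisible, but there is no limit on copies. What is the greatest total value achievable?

$480

Best value-per-unit is apples at 24/2, and filling with it alone uses weight 20×2=40. No mix of the others beats 20×24 = 480.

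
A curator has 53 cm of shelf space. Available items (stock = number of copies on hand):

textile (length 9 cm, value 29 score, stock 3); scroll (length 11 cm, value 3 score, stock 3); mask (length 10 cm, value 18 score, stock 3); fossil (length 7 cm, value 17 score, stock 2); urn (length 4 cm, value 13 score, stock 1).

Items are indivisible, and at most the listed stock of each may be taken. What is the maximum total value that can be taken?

Best selections within length 53 and stock limits:
- 3×textile + 1×mask + 2×fossil: length 51, value 139
- 3×textile + 2×mask + 1×urn: length 51, value 136
Best: 139 score.

139 score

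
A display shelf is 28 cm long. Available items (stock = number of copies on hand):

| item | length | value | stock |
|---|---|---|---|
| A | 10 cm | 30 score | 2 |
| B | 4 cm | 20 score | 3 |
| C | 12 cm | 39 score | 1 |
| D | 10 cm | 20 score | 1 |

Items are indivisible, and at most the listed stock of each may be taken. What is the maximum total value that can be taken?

Top feasible selections:
- 2×A + 2×B: length 28, value 100
- 3×B + 1×C: length 24, value 99
- 1×A + 3×B: length 22, value 90
- 1×A + 2×B + 1×D: length 28, value 90
Best: 100 score.

100 score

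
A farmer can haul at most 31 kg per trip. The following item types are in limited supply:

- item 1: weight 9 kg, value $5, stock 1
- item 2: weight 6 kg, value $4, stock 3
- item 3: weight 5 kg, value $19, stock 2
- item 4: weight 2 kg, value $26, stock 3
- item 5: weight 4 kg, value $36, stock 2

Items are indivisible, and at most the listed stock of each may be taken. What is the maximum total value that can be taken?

Best selections within weight 31 and stock limits:
- 1×item 2 + 2×item 3 + 3×item 4 + 2×item 5: weight 30, value 192
- 2×item 3 + 3×item 4 + 2×item 5: weight 24, value 188
- 2×item 2 + 1×item 3 + 3×item 4 + 2×item 5: weight 31, value 177
- 1×item 1 + 1×item 3 + 3×item 4 + 2×item 5: weight 28, value 174
Best: $192.

$192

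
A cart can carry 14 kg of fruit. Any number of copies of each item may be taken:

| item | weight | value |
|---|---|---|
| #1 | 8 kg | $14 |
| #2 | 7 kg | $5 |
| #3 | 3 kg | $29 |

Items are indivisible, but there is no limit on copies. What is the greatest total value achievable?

$116

Best value-per-unit is #3 at 29/3, and filling with it alone uses weight 4×3=12. No mix of the others beats 4×29 = 116.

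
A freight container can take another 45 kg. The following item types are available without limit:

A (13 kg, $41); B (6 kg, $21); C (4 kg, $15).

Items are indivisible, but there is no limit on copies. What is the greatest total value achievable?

Best value-per-unit is C at 15/4, and filling with it alone uses weight 11×4=44. No mix of the others beats 11×15 = 165.

$165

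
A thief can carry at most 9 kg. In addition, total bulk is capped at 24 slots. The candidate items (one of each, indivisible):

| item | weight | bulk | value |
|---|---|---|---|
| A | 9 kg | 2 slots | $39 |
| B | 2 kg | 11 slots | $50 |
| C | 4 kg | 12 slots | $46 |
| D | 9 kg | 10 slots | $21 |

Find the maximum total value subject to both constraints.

$96

Feasible sets respecting both limits:
- B+C: weight 6, bulk 23, value 96
- B: weight 2, bulk 11, value 50
- C: weight 4, bulk 12, value 46
- A: weight 9, bulk 2, value 39
Best: $96.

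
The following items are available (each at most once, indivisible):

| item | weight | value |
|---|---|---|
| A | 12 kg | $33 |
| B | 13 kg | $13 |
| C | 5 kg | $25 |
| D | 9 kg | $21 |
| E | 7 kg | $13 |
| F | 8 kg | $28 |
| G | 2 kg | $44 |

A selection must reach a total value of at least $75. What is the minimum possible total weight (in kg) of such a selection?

14

Subsets with value ≥ 75, sorted by total weight:
- C+E+G: weight 14, value 82
- A+G: weight 14, value 77
- C+F+G: weight 15, value 97
Minimum weight: 14 kg.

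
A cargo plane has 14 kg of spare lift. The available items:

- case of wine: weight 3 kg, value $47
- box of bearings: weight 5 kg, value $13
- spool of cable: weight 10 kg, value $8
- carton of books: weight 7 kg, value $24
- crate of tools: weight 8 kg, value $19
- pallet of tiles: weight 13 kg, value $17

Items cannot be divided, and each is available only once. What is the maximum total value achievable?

$71

Check high-value combinations within 14 kg:
- case of wine+carton of books: weight 3+7=10, value 47+24=71
- case of wine+crate of tools: weight 3+8=11, value 47+19=66
- case of wine+box of bearings: weight 3+5=8, value 47+13=60
- case of wine+spool of cable: weight 3+10=13, value 47+8=55
Best: $71.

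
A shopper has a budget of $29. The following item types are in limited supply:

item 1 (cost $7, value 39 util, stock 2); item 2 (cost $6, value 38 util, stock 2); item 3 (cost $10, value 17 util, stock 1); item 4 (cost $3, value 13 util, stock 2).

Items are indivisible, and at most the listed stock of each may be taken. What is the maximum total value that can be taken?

167 util

Best selections within cost 29 and stock limits:
- 2×item 1 + 2×item 2 + 1×item 4: cost 29, value 167
- 2×item 1 + 2×item 2: cost 26, value 154
- 2×item 1 + 1×item 2 + 2×item 4: cost 26, value 142
- 1×item 1 + 2×item 2 + 2×item 4: cost 25, value 141
Best: 167 util.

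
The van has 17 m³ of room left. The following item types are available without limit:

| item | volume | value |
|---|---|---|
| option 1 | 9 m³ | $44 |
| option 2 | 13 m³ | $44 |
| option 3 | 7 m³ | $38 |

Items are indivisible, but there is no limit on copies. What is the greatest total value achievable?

$82

Best value-per-unit is option 3 at 38/7; filling with it alone gives 2×38 = 76.
Optimal mix: 1×option 1 + 1×option 3 → volume 16, value 82.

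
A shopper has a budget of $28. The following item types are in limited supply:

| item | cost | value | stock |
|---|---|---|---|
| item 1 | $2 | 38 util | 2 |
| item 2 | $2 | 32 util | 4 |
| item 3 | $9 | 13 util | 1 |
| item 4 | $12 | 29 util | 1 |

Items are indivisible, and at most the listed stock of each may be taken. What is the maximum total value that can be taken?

Top feasible selections:
- 2×item 1 + 4×item 2 + 1×item 4: cost 24, value 233
- 2×item 1 + 4×item 2 + 1×item 3: cost 21, value 217
- 2×item 1 + 4×item 2: cost 12, value 204
- 2×item 1 + 3×item 2 + 1×item 4: cost 22, value 201
Best: 233 util.

233 util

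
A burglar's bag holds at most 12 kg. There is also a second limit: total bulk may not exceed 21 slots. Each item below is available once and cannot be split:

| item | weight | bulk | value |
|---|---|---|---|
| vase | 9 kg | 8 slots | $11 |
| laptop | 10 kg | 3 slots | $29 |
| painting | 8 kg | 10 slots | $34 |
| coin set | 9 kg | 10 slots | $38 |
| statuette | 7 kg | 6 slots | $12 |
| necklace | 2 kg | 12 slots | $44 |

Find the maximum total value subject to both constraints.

$73

Feasible sets respecting both limits:
- laptop+necklace: weight 12, bulk 15, value 73
- statuette+necklace: weight 9, bulk 18, value 56
- vase+necklace: weight 11, bulk 20, value 55
Best: $73.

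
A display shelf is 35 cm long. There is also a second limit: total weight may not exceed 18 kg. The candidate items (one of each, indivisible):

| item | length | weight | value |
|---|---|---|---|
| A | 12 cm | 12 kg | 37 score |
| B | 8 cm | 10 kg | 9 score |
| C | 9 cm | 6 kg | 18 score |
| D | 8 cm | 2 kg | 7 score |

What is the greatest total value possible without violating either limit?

55 score

Feasible sets respecting both limits:
- A+C: length 21, weight 18, value 55
- A+D: length 20, weight 14, value 44
- A: length 12, weight 12, value 37
Best: 55 score.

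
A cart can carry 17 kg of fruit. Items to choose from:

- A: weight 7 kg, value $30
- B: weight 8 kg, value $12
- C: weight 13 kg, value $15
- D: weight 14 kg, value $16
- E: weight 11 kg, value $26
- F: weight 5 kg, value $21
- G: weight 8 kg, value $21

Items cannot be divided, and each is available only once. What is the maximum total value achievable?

$51

Check high-value combinations within 17 kg:
- A+F: weight 7+5=12, value 30+21=51
- A+G: weight 7+8=15, value 30+21=51
- E+F: weight 11+5=16, value 26+21=47
Best: $51.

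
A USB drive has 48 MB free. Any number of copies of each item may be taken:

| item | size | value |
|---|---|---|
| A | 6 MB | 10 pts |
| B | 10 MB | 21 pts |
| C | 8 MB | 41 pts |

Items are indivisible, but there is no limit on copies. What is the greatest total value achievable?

246 pts

Best value-per-unit is C at 41/8, and filling with it alone uses size 6×8=48. No mix of the others beats 6×41 = 246.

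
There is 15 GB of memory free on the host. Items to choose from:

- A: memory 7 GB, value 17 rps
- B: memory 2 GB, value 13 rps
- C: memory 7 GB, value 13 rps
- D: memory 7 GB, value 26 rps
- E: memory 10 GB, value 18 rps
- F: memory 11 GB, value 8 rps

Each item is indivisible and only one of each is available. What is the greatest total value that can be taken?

43 rps

Check high-value combinations within 15 GB:
- A+D: memory 7+7=14, value 17+26=43
- B+D: memory 2+7=9, value 13+26=39
- C+D: memory 7+7=14, value 13+26=39
- B+E: memory 2+10=12, value 13+18=31
- A+B: memory 7+2=9, value 17+13=30
Best: 43 rps.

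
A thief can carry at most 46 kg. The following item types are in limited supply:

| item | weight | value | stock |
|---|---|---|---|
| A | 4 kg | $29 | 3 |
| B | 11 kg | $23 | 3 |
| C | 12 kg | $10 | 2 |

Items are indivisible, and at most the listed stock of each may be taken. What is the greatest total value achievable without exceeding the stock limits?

Best selections within weight 46 and stock limits:
- 3×A + 3×B: weight 45, value 156
- 3×A + 2×B + 1×C: weight 46, value 143
Best: $156.

$156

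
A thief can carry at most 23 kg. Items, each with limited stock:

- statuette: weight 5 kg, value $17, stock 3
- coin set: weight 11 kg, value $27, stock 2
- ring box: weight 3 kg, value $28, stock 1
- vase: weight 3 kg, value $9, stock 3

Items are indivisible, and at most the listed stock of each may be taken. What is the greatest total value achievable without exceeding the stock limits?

Top feasible selections:
- 2×statuette + 1×ring box + 3×vase: weight 22, value 89
- 3×statuette + 1×ring box + 1×vase: weight 21, value 88
Best: $89.

$89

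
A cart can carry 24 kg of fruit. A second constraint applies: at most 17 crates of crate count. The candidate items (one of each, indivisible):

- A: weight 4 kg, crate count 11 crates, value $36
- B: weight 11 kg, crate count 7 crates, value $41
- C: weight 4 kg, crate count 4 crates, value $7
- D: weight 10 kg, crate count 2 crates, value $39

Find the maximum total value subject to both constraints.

Feasible sets respecting both limits:
- A+C+D: weight 18, crate count 17, value 82
- B+D: weight 21, crate count 9, value 80
- A+D: weight 14, crate count 13, value 75
- B+C: weight 15, crate count 11, value 48
Best: $82.

$82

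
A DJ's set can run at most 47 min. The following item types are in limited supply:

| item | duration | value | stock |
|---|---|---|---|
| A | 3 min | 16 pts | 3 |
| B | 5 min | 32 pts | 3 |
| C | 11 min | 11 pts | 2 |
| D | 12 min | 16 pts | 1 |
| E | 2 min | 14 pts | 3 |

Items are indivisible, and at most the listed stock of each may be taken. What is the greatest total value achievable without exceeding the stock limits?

Top feasible selections:
- 3×A + 3×B + 1×D + 3×E: duration 42, value 202
- 3×A + 3×B + 1×C + 3×E: duration 41, value 197
- 3×A + 3×B + 1×D + 2×E: duration 40, value 188
- 3×A + 3×B + 3×E: duration 30, value 186
Best: 202 pts.

202 pts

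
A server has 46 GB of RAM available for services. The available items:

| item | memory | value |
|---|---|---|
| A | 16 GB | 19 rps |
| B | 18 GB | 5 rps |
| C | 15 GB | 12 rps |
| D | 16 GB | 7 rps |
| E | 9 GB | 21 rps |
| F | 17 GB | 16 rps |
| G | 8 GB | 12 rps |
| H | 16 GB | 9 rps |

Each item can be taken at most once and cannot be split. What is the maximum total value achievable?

Check high-value combinations within 46 GB:
- A+E+F: memory 16+9+17=42, value 19+21+16=56
- A+E+G: memory 16+9+8=33, value 19+21+12=52
- A+C+E: memory 16+15+9=40, value 19+12+21=52
- E+F+G: memory 9+17+8=34, value 21+16+12=49
Best: 56 rps.

56 rps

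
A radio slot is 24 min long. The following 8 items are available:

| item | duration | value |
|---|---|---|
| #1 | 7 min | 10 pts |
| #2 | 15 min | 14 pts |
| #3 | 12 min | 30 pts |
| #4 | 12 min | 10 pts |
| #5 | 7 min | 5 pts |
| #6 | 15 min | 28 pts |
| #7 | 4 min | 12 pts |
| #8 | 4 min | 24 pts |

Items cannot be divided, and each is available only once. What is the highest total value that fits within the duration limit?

66 pts

Check high-value combinations within 24 min:
- #3+#7+#8: duration 12+4+4=20, value 30+12+24=66
- #1+#3+#8: duration 7+12+4=23, value 10+30+24=64
- #6+#7+#8: duration 15+4+4=23, value 28+12+24=64
- #3+#5+#8: duration 12+7+4=23, value 30+5+24=59
- #3+#8: duration 12+4=16, value 30+24=54
Best: 66 pts.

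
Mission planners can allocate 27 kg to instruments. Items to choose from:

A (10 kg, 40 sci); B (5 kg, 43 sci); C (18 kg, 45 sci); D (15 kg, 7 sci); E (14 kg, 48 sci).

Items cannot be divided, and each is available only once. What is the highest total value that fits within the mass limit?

91 sci

Check high-value combinations within 27 kg:
- B+E: mass 5+14=19, value 43+48=91
- B+C: mass 5+18=23, value 43+45=88
- A+E: mass 10+14=24, value 40+48=88
- A+B: mass 10+5=15, value 40+43=83
- B+D: mass 5+15=20, value 43+7=50
Best: 91 sci.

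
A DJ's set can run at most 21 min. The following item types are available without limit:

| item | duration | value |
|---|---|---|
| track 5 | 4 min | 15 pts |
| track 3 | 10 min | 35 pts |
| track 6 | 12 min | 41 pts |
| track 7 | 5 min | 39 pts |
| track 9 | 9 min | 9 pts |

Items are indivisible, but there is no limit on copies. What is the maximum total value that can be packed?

156 pts

Best value-per-unit is track 7 at 39/5, and filling with it alone uses duration 4×5=20. No mix of the others beats 4×39 = 156.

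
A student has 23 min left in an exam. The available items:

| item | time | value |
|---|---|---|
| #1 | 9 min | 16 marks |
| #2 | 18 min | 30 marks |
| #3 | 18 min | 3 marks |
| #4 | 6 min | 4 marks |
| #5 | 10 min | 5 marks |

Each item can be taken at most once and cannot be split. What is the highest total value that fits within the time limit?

Check high-value combinations within 23 min:
- #2: time 18, value 30
- #1+#5: time 9+10=19, value 16+5=21
- #1+#4: time 9+6=15, value 16+4=20
- #1: time 9, value 16
Best: 30 marks.

30 marks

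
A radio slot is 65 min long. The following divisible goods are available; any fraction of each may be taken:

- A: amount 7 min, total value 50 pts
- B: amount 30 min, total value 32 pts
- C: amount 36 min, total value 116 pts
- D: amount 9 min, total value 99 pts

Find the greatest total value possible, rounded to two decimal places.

Take in order of value per unit:
- D (99/9 per unit): all 9 → value 99, running total 99.00
- A (50/7 per unit): all 7 → value 50, running total 149.00
- C (116/36 per unit): all 36 → value 116, running total 265.00
- B (32/30 per unit): 13 of 30 → value 13×32/30 = 13.8667, running total 278.87
Total 278.87.

278.87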